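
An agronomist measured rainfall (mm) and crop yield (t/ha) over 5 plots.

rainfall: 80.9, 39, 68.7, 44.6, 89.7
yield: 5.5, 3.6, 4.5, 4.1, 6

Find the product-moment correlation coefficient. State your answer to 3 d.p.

n = 5, Σx = 322.9, Σy = 23.7, Σx² = 22820.75, Σy² = 116.27, Σxy = 1615.56
nΣxy − ΣxΣy = 8077.8 − 7652.73 = 425.07
nΣx² − (Σx)² = 114103.75 − 104264.41 = 9839.34; nΣy² − (Σy)² = 581.35 − 561.69 = 19.66
r = 425.07 / √(9839.34 × 19.66) = 425.07 / 439.8198 ≈ 0.966

0.966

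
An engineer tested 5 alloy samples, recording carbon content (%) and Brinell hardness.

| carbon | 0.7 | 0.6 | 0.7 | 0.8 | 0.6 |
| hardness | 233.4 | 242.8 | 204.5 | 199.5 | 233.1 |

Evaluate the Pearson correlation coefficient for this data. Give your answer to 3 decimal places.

n = 5, Σx = 3.4, Σy = 1113.3, Σx² = 2.34, Σy² = 249383.51, Σxy = 751.67
nΣxy − ΣxΣy = 3758.35 − 3785.22 = -26.87
nΣx² − (Σx)² = 11.7 − 11.56 = 0.14; nΣy² − (Σy)² = 1246917.55 − 1239436.89 = 7480.66
r = -26.87 / √(0.14 × 7480.66) = -26.87 / 32.3619 ≈ -0.830

-0.830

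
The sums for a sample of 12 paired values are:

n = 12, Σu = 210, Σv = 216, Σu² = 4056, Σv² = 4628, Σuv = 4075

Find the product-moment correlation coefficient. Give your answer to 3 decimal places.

r = (nΣuv − ΣuΣv) / √[(nΣu² − (Σu)²)(nΣv² − (Σv)²)]
Numerator: 12×4075 − 210×216 = 3540
Denominator: √[(48672 − 44100)(55536 − 46656)] = √[4572 × 8880] = 6371.7627
r = 3540 / 6371.7627 ≈ 0.556

0.556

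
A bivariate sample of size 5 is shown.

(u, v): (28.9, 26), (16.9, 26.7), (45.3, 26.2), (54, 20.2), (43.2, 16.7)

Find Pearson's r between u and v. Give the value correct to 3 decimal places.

-0.605

n = 5, Σu = 188.3, Σv = 115.8, Σu² = 7955.15, Σv² = 2762.26, Σuv = 4201.73
nΣuv − ΣuΣv = 21008.65 − 21805.14 = -796.49
nΣu² − (Σu)² = 39775.75 − 35456.89 = 4318.86; nΣv² − (Σv)² = 13811.3 − 13409.64 = 401.66
r = -796.49 / √(4318.86 × 401.66) = -796.49 / 1317.0852 ≈ -0.605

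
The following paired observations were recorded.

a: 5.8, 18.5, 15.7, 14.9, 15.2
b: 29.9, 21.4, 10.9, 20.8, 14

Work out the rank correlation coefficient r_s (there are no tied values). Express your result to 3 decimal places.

Rank a: 1, 5, 4, 2, 3
Rank b: 5, 4, 1, 3, 2
d = rank(a) − rank(b): -4, 1, 3, -1, 1; Σd² = 28
ρ = 1 − 6Σd² / [n(n²−1)] = 1 − 6×28 / (5×24) = 1 − 168/120 ≈ -0.400

-0.400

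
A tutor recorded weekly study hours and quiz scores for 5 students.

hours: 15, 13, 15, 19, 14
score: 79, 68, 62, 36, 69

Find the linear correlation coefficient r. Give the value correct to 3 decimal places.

-0.839

n = 5, Σx = 76, Σy = 314, Σx² = 1176, Σy² = 20766, Σxy = 4649
nΣxy − ΣxΣy = 23245 − 23864 = -619
nΣx² − (Σx)² = 5880 − 5776 = 104; nΣy² − (Σy)² = 103830 − 98596 = 5234
r = -619 / √(104 × 5234) = -619 / 737.7913 ≈ -0.839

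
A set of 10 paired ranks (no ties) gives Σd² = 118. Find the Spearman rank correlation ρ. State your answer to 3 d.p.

0.285

ρ = 1 − 6Σd² / [n(n²−1)] = 1 − 6×118 / (10×99)
  = 1 − 708/990 = 1 − 0.7152 ≈ 0.285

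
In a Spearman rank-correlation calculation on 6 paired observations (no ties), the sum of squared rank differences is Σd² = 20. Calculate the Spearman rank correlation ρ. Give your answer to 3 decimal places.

ρ = 1 − 6Σd² / [n(n²−1)] = 1 − 6×20 / (6×35)
  = 1 − 120/210 = 1 − 0.5714 ≈ 0.429

0.429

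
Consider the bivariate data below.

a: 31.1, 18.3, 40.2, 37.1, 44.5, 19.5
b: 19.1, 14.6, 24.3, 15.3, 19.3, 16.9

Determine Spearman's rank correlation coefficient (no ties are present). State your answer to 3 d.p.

Rank a: 3, 1, 5, 4, 6, 2
Rank b: 4, 1, 6, 2, 5, 3
d = rank(a) − rank(b): -1, 0, -1, 2, 1, -1; Σd² = 8
ρ = 1 − 6Σd² / [n(n²−1)] = 1 − 6×8 / (6×35) = 1 − 48/210 ≈ 0.771

0.771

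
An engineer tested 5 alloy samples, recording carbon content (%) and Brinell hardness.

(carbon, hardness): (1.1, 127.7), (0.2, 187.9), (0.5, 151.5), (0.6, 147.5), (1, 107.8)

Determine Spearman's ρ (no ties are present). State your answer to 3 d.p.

Rank carbon: 5, 1, 2, 3, 4
Rank hardness: 2, 5, 4, 3, 1
d = rank(carbon) − rank(hardness): 3, -4, -2, 0, 3; Σd² = 38
ρ = 1 − 6Σd² / [n(n²−1)] = 1 − 6×38 / (5×24) = 1 − 228/120 ≈ -0.900

-0.900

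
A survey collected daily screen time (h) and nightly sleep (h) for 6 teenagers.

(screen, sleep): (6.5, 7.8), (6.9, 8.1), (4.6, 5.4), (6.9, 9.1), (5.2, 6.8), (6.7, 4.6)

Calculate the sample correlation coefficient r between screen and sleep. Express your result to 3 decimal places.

n = 6, Σx = 36.8, Σy = 41.8, Σx² = 230.56, Σy² = 305.82, Σxy = 260.4
nΣxy − ΣxΣy = 1562.4 − 1538.24 = 24.16
nΣx² − (Σx)² = 1383.36 − 1354.24 = 29.12; nΣy² − (Σy)² = 1834.92 − 1747.24 = 87.68
r = 24.16 / √(29.12 × 87.68) = 24.16 / 50.5296 ≈ 0.478

0.478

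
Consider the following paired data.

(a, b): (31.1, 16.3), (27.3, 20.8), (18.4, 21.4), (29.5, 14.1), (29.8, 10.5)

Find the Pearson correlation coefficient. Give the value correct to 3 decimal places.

-0.688

n = 5, Σa = 136.1, Σb = 83.1, Σa² = 3809.35, Σb² = 1465.35, Σab = 2197.38
nΣab − ΣaΣb = 10986.9 − 11309.91 = -323.01
nΣa² − (Σa)² = 19046.75 − 18523.21 = 523.54; nΣb² − (Σb)² = 7326.75 − 6905.61 = 421.14
r = -323.01 / √(523.54 × 421.14) = -323.01 / 469.5569 ≈ -0.688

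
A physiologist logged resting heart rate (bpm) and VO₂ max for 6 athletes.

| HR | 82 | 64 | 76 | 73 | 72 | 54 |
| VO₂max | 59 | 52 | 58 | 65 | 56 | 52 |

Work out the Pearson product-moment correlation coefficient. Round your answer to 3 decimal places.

n = 6, Σx = 421, Σy = 342, Σx² = 30025, Σy² = 19614, Σxy = 24159
nΣxy − ΣxΣy = 144954 − 143982 = 972
nΣx² − (Σx)² = 180150 − 177241 = 2909; nΣy² − (Σy)² = 117684 − 116964 = 720
r = 972 / √(2909 × 720) = 972 / 1447.2318 ≈ 0.672

0.672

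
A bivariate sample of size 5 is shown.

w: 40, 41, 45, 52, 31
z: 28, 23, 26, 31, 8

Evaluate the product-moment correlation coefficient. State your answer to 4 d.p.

0.8870

n = 5, Σw = 209, Σz = 116, Σw² = 8971, Σz² = 3014, Σwz = 5093
nΣwz − ΣwΣz = 25465 − 24244 = 1221
nΣw² − (Σw)² = 44855 − 43681 = 1174; nΣz² − (Σz)² = 15070 − 13456 = 1614
r = 1221 / √(1174 × 1614) = 1221 / 1376.5304 ≈ 0.8870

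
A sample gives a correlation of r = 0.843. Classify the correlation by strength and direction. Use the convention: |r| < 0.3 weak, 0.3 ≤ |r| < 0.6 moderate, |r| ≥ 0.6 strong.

strong positive

r = 0.843 > 0 so the relationship is positive.
|r| = 0.843, which falls in the strong range.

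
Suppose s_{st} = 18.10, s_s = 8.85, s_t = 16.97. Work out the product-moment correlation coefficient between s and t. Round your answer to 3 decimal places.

r = Cov(s,t) / (s_s · s_t) = 18.10 / (8.85 × 16.97)
  = 18.10 / 150.1845 ≈ 0.121

0.121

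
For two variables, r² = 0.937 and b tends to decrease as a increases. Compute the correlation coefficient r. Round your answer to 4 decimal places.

|r| = √0.937 = 0.9680
The association is negative, so r = −0.9680.

-0.9680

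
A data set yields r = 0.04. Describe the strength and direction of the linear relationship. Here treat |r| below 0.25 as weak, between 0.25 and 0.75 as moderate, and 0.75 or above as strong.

r = 0.04 > 0 so the relationship is positive.
|r| = 0.04, which falls in the weak range.

weak positive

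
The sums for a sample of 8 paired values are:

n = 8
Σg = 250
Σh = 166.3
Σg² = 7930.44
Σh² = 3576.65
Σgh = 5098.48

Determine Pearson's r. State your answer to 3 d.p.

-0.828

r = (nΣgh − ΣgΣh) / √[(nΣg² − (Σg)²)(nΣh² − (Σh)²)]
Numerator: 8×5098.48 − 250×166.3 = -787.16
Denominator: √[(63443.52 − 62500)(28613.2 − 27655.69)] = √[943.52 × 957.51] = 950.4893
r = -787.16 / 950.4893 ≈ -0.828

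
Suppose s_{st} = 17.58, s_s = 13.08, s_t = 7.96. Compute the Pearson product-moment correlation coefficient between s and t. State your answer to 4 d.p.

0.1688

r = Cov(s,t) / (s_s · s_t) = 17.58 / (13.08 × 7.96)
  = 17.58 / 104.1168 ≈ 0.1688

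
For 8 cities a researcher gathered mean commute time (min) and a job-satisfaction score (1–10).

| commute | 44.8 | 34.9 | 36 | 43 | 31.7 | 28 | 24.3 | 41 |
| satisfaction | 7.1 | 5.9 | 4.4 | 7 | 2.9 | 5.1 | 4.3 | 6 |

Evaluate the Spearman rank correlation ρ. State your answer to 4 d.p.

Rank commute: 8, 4, 5, 7, 3, 2, 1, 6
Rank satisfaction: 8, 5, 3, 7, 1, 4, 2, 6
d = rank(commute) − rank(satisfaction): 0, -1, 2, 0, 2, -2, -1, 0; Σd² = 14
ρ = 1 − 6Σd² / [n(n²−1)] = 1 − 6×14 / (8×63) = 1 − 84/504 ≈ 0.8333

0.8333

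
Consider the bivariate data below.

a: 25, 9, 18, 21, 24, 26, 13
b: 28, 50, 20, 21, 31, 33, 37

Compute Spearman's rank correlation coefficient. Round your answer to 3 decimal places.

-0.321

Rank a: 6, 1, 3, 4, 5, 7, 2
Rank b: 3, 7, 1, 2, 4, 5, 6
d = rank(a) − rank(b): 3, -6, 2, 2, 1, 2, -4; Σd² = 74
ρ = 1 − 6Σd² / [n(n²−1)] = 1 − 6×74 / (7×48) = 1 − 444/336 ≈ -0.321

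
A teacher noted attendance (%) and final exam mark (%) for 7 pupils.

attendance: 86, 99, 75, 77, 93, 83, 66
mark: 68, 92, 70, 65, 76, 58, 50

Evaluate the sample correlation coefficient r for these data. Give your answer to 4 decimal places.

n = 7, Σx = 579, Σy = 479, Σx² = 48645, Σy² = 33853, Σxy = 40393
nΣxy − ΣxΣy = 282751 − 277341 = 5410
nΣx² − (Σx)² = 340515 − 335241 = 5274; nΣy² − (Σy)² = 236971 − 229441 = 7530
r = 5410 / √(5274 × 7530) = 5410 / 6301.8426 ≈ 0.8585

0.8585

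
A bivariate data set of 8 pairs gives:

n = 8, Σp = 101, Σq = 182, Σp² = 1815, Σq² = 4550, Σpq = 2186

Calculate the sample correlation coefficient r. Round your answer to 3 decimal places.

r = (nΣpq − ΣpΣq) / √[(nΣp² − (Σp)²)(nΣq² − (Σq)²)]
Numerator: 8×2186 − 101×182 = -894
Denominator: √[(14520 − 10201)(36400 − 33124)] = √[4319 × 3276] = 3761.5215
r = -894 / 3761.5215 ≈ -0.238

-0.238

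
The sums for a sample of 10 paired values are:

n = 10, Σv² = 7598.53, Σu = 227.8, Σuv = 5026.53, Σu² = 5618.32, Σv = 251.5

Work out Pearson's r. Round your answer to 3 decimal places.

-0.951

r = (nΣuv − ΣuΣv) / √[(nΣu² − (Σu)²)(nΣv² − (Σv)²)]
Numerator: 10×5026.53 − 227.8×251.5 = -7026.4
Denominator: √[(56183.2 − 51892.84)(75985.3 − 63252.25)] = √[4290.36 × 12733.05] = 7391.1683
r = -7026.4 / 7391.1683 ≈ -0.951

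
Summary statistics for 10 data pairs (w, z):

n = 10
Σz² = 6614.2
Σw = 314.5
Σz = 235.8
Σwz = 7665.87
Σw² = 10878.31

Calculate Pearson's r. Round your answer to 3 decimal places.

0.245

r = (nΣwz − ΣwΣz) / √[(nΣw² − (Σw)²)(nΣz² − (Σz)²)]
Numerator: 10×7665.87 − 314.5×235.8 = 2499.6
Denominator: √[(108783.1 − 98910.25)(66142 − 55601.64)] = √[9872.85 × 10540.36] = 10201.1467
r = 2499.6 / 10201.1467 ≈ 0.245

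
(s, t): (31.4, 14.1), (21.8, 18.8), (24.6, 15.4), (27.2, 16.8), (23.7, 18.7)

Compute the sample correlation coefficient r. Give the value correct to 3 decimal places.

n = 5, Σs = 128.7, Σt = 83.8, Σs² = 3367.89, Σt² = 1421.34, Σst = 2131.57
nΣst − ΣsΣt = 10657.85 − 10785.06 = -127.21
nΣs² − (Σs)² = 16839.45 − 16563.69 = 275.76; nΣt² − (Σt)² = 7106.7 − 7022.44 = 84.26
r = -127.21 / √(275.76 × 84.26) = -127.21 / 152.4321 ≈ -0.835

-0.835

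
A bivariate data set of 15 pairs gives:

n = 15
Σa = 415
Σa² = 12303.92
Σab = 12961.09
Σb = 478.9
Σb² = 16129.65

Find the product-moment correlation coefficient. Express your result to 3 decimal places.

-0.347

r = (nΣab − ΣaΣb) / √[(nΣa² − (Σa)²)(nΣb² − (Σb)²)]
Numerator: 15×12961.09 − 415×478.9 = -4327.15
Denominator: √[(184558.8 − 172225)(241944.75 − 229345.21)] = √[12333.8 × 12599.54] = 12465.9619
r = -4327.15 / 12465.9619 ≈ -0.347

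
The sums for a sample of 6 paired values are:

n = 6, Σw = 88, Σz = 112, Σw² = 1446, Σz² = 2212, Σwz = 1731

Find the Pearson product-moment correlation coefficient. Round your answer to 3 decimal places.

r = (nΣwz − ΣwΣz) / √[(nΣw² − (Σw)²)(nΣz² − (Σz)²)]
Numerator: 6×1731 − 88×112 = 530
Denominator: √[(8676 − 7744)(13272 − 12544)] = √[932 × 728] = 823.7087
r = 530 / 823.7087 ≈ 0.643

0.643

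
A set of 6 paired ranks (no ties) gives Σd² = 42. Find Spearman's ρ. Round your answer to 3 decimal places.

-0.200

ρ = 1 − 6Σd² / [n(n²−1)] = 1 − 6×42 / (6×35)
  = 1 − 252/210 = 1 − 1.2000 ≈ -0.200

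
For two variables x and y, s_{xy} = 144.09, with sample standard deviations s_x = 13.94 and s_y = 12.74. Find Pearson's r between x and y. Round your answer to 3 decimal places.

r = Cov(x,y) / (s_x · s_y) = 144.09 / (13.94 × 12.74)
  = 144.09 / 177.5956 ≈ 0.811

0.811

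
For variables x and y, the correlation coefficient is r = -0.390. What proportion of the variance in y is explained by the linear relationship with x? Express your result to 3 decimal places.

0.152

r² = (-0.390)² = 0.152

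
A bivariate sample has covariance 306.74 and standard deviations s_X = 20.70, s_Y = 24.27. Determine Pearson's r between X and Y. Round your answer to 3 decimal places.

0.611

r = Cov(X,Y) / (s_X · s_Y) = 306.74 / (20.70 × 24.27)
  = 306.74 / 502.3890 ≈ 0.611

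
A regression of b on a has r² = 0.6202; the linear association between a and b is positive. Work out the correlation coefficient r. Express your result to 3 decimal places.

0.788

|r| = √0.6202 = 0.788
The association is positive, so r = 0.788.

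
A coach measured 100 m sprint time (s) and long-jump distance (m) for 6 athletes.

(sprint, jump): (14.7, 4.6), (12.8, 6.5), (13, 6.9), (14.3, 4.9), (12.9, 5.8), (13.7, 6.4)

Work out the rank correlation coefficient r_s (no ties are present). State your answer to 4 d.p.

-0.7143

Rank sprint: 6, 1, 3, 5, 2, 4
Rank jump: 1, 5, 6, 2, 3, 4
d = rank(sprint) − rank(jump): 5, -4, -3, 3, -1, 0; Σd² = 60
ρ = 1 − 6Σd² / [n(n²−1)] = 1 − 6×60 / (6×35) = 1 − 360/210 ≈ -0.7143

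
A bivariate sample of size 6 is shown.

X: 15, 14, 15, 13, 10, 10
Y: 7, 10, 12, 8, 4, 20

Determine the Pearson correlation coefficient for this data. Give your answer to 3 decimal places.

n = 6, ΣX = 77, ΣY = 61, ΣX² = 1015, ΣY² = 773, ΣXY = 769
nΣXY − ΣXΣY = 4614 − 4697 = -83
nΣX² − (ΣX)² = 6090 − 5929 = 161; nΣY² − (ΣY)² = 4638 − 3721 = 917
r = -83 / √(161 × 917) = -83 / 384.2356 ≈ -0.216

-0.216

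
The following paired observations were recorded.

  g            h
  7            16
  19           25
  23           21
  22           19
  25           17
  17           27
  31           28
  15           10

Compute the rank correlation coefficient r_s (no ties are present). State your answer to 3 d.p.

Rank g: 1, 4, 6, 5, 7, 3, 8, 2
Rank h: 2, 6, 5, 4, 3, 7, 8, 1
d = rank(g) − rank(h): -1, -2, 1, 1, 4, -4, 0, 1; Σd² = 40
ρ = 1 − 6Σd² / [n(n²−1)] = 1 − 6×40 / (8×63) = 1 − 240/504 ≈ 0.524

0.524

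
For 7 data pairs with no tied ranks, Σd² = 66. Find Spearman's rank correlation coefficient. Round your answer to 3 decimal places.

ρ = 1 − 6Σd² / [n(n²−1)] = 1 − 6×66 / (7×48)
  = 1 − 396/336 = 1 − 1.1786 ≈ -0.179

-0.179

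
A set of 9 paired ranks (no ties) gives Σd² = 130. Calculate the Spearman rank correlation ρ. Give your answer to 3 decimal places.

-0.083

ρ = 1 − 6Σd² / [n(n²−1)] = 1 − 6×130 / (9×80)
  = 1 − 780/720 = 1 − 1.0833 ≈ -0.083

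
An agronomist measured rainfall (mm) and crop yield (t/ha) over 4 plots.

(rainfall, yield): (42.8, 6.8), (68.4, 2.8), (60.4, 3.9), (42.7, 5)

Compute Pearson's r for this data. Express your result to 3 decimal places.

n = 4, Σx = 214.3, Σy = 18.5, Σx² = 11981.85, Σy² = 94.29, Σxy = 931.62
nΣxy − ΣxΣy = 3726.48 − 3964.55 = -238.07
nΣx² − (Σx)² = 47927.4 − 45924.49 = 2002.91; nΣy² − (Σy)² = 377.16 − 342.25 = 34.91
r = -238.07 / √(2002.91 × 34.91) = -238.07 / 264.4269 ≈ -0.900

-0.900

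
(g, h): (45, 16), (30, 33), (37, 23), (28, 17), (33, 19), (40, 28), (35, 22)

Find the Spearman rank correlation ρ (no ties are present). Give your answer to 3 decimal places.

-0.107

Rank g: 7, 2, 5, 1, 3, 6, 4
Rank h: 1, 7, 5, 2, 3, 6, 4
d = rank(g) − rank(h): 6, -5, 0, -1, 0, 0, 0; Σd² = 62
ρ = 1 − 6Σd² / [n(n²−1)] = 1 − 6×62 / (7×48) = 1 − 372/336 ≈ -0.107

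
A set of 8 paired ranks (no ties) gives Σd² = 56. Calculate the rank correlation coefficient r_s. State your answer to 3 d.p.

ρ = 1 − 6Σd² / [n(n²−1)] = 1 − 6×56 / (8×63)
  = 1 − 336/504 = 1 − 0.6667 ≈ 0.333

0.333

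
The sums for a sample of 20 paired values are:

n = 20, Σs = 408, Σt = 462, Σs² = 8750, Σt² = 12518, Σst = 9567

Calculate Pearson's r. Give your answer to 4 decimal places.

0.1602

r = (nΣst − ΣsΣt) / √[(nΣs² − (Σs)²)(nΣt² − (Σt)²)]
Numerator: 20×9567 − 408×462 = 2844
Denominator: √[(175000 − 166464)(250360 − 213444)] = √[8536 × 36916] = 17751.4781
r = 2844 / 17751.4781 ≈ 0.1602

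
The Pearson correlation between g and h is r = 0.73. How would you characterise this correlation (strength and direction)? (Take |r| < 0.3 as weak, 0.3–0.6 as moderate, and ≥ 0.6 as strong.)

r = 0.73 > 0 so the relationship is positive.
|r| = 0.73, which falls in the strong range.

strong positive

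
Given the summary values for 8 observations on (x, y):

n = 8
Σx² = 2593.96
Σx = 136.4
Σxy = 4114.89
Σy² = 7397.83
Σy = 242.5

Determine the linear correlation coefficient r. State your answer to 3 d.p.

r = (nΣxy − ΣxΣy) / √[(nΣx² − (Σx)²)(nΣy² − (Σy)²)]
Numerator: 8×4114.89 − 136.4×242.5 = -157.88
Denominator: √[(20751.68 − 18604.96)(59182.64 − 58806.25)] = √[2146.72 × 376.39] = 898.8904
r = -157.88 / 898.8904 ≈ -0.176

-0.176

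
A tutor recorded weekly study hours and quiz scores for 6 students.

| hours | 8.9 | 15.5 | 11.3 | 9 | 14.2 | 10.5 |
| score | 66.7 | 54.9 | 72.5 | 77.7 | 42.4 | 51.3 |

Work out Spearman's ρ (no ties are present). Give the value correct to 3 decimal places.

Rank hours: 1, 6, 4, 2, 5, 3
Rank score: 4, 3, 5, 6, 1, 2
d = rank(hours) − rank(score): -3, 3, -1, -4, 4, 1; Σd² = 52
ρ = 1 − 6Σd² / [n(n²−1)] = 1 − 6×52 / (6×35) = 1 − 312/210 ≈ -0.486

-0.486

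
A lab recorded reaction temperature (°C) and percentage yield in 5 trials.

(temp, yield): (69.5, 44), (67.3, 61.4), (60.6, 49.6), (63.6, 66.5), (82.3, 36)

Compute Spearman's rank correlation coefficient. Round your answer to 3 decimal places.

Rank temp: 4, 3, 1, 2, 5
Rank yield: 2, 4, 3, 5, 1
d = rank(temp) − rank(yield): 2, -1, -2, -3, 4; Σd² = 34
ρ = 1 − 6Σd² / [n(n²−1)] = 1 − 6×34 / (5×24) = 1 − 204/120 ≈ -0.700

-0.700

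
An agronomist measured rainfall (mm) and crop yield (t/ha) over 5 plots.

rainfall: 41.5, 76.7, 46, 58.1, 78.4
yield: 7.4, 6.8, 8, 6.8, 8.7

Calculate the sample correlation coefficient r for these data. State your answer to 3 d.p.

n = 5, Σx = 300.7, Σy = 37.7, Σx² = 19243.31, Σy² = 286.93, Σxy = 2273.82
nΣxy − ΣxΣy = 11369.1 − 11336.39 = 32.71
nΣx² − (Σx)² = 96216.55 − 90420.49 = 5796.06; nΣy² − (Σy)² = 1434.65 − 1421.29 = 13.36
r = 32.71 / √(5796.06 × 13.36) = 32.71 / 278.2721 ≈ 0.118

0.118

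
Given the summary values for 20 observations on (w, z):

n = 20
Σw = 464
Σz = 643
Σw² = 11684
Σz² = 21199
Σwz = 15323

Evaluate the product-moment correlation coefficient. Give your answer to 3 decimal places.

r = (nΣwz − ΣwΣz) / √[(nΣw² − (Σw)²)(nΣz² − (Σz)²)]
Numerator: 20×15323 − 464×643 = 8108
Denominator: √[(233680 − 215296)(423980 − 413449)] = √[18384 × 10531] = 13914.0901
r = 8108 / 13914.0901 ≈ 0.583

0.583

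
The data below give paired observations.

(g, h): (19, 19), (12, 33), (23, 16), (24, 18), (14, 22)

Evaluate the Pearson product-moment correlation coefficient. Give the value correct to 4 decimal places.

-0.8532

n = 5, Σg = 92, Σh = 108, Σg² = 1806, Σh² = 2514, Σgh = 1865
nΣgh − ΣgΣh = 9325 − 9936 = -611
nΣg² − (Σg)² = 9030 − 8464 = 566; nΣh² − (Σh)² = 12570 − 11664 = 906
r = -611 / √(566 × 906) = -611 / 716.0978 ≈ -0.8532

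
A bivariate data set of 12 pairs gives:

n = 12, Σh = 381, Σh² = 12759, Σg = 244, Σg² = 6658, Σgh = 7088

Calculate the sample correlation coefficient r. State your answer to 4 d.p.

-0.6217

r = (nΣgh − ΣgΣh) / √[(nΣg² − (Σg)²)(nΣh² − (Σh)²)]
Numerator: 12×7088 − 244×381 = -7908
Denominator: √[(79896 − 59536)(153108 − 145161)] = √[20360 × 7947] = 12720.0991
r = -7908 / 12720.0991 ≈ -0.6217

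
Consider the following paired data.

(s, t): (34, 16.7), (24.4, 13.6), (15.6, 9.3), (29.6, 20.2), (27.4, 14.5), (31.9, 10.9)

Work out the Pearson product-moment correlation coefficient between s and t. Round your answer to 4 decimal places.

0.5745

n = 6, Σs = 162.9, Σt = 85.2, Σs² = 4639.25, Σt² = 1287.44, Σst = 2387.65
nΣst − ΣsΣt = 14325.9 − 13879.08 = 446.82
nΣs² − (Σs)² = 27835.5 − 26536.41 = 1299.09; nΣt² − (Σt)² = 7724.64 − 7259.04 = 465.6
r = 446.82 / √(1299.09 × 465.6) = 446.82 / 777.7251 ≈ 0.5745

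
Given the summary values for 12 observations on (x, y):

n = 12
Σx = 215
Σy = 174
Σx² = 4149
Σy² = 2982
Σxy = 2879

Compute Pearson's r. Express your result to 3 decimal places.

r = (nΣxy − ΣxΣy) / √[(nΣx² − (Σx)²)(nΣy² − (Σy)²)]
Numerator: 12×2879 − 215×174 = -2862
Denominator: √[(49788 − 46225)(35784 − 30276)] = √[3563 × 5508] = 4430.0117
r = -2862 / 4430.0117 ≈ -0.646

-0.646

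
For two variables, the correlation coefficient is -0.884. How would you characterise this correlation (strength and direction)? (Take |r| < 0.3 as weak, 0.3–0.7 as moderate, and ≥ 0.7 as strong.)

r = -0.884 < 0 so the relationship is negative.
|r| = 0.884, which falls in the strong range.

strong negative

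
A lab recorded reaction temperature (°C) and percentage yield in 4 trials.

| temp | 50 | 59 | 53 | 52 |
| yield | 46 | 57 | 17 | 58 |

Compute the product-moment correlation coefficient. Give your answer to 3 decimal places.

0.257

n = 4, Σx = 214, Σy = 178, Σx² = 11494, Σy² = 9018, Σxy = 9580
nΣxy − ΣxΣy = 38320 − 38092 = 228
nΣx² − (Σx)² = 45976 − 45796 = 180; nΣy² − (Σy)² = 36072 − 31684 = 4388
r = 228 / √(180 × 4388) = 228 / 888.7294 ≈ 0.257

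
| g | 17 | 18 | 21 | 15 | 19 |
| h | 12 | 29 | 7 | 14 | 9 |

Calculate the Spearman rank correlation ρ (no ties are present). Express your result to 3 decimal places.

-0.700

Rank g: 2, 3, 5, 1, 4
Rank h: 3, 5, 1, 4, 2
d = rank(g) − rank(h): -1, -2, 4, -3, 2; Σd² = 34
ρ = 1 − 6Σd² / [n(n²−1)] = 1 − 6×34 / (5×24) = 1 − 204/120 ≈ -0.700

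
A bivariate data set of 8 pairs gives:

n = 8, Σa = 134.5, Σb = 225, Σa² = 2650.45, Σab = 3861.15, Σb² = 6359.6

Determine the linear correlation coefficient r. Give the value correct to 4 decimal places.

0.7078

r = (nΣab − ΣaΣb) / √[(nΣa² − (Σa)²)(nΣb² − (Σb)²)]
Numerator: 8×3861.15 − 134.5×225 = 626.7
Denominator: √[(21203.6 − 18090.25)(50876.8 − 50625)] = √[3113.35 × 251.8] = 885.4047
r = 626.7 / 885.4047 ≈ 0.7078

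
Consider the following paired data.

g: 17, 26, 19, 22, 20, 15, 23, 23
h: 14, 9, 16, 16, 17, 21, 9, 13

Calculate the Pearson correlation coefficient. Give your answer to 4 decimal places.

n = 8, Σg = 165, Σh = 115, Σg² = 3493, Σh² = 1769, Σgh = 2289
nΣgh − ΣgΣh = 18312 − 18975 = -663
nΣg² − (Σg)² = 27944 − 27225 = 719; nΣh² − (Σh)² = 14152 − 13225 = 927
r = -663 / √(719 × 927) = -663 / 816.4025 ≈ -0.8121

-0.8121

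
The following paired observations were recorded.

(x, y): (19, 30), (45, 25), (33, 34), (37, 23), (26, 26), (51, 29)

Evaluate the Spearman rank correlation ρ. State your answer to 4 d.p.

Rank x: 1, 5, 3, 4, 2, 6
Rank y: 5, 2, 6, 1, 3, 4
d = rank(x) − rank(y): -4, 3, -3, 3, -1, 2; Σd² = 48
ρ = 1 − 6Σd² / [n(n²−1)] = 1 − 6×48 / (6×35) = 1 − 288/210 ≈ -0.3714

-0.3714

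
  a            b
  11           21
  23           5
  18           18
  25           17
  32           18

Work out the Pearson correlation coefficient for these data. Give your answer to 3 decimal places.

-0.262

n = 5, Σa = 109, Σb = 79, Σa² = 2623, Σb² = 1403, Σab = 1671
nΣab − ΣaΣb = 8355 − 8611 = -256
nΣa² − (Σa)² = 13115 − 11881 = 1234; nΣb² − (Σb)² = 7015 − 6241 = 774
r = -256 / √(1234 × 774) = -256 / 977.3004 ≈ -0.262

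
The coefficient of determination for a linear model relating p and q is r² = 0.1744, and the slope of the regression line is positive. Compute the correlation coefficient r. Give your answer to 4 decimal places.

0.4176

|r| = √0.1744 = 0.4176
The association is positive, so r = 0.4176.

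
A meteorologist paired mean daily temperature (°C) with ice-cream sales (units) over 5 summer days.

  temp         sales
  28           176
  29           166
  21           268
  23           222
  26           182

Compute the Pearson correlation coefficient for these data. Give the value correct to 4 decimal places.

-0.9650

n = 5, Σx = 127, Σy = 1014, Σx² = 3271, Σy² = 212764, Σxy = 25208
nΣxy − ΣxΣy = 126040 − 128778 = -2738
nΣx² − (Σx)² = 16355 − 16129 = 226; nΣy² − (Σy)² = 1063820 − 1028196 = 35624
r = -2738 / √(226 × 35624) = -2738 / 2837.4326 ≈ -0.9650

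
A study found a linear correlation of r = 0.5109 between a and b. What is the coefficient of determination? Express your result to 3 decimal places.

r² = (0.5109)² = 0.261

0.261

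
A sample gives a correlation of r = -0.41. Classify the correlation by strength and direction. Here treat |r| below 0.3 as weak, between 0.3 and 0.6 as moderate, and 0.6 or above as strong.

moderate negative

r = -0.41 < 0 so the relationship is negative.
|r| = 0.41, which falls in the moderate range.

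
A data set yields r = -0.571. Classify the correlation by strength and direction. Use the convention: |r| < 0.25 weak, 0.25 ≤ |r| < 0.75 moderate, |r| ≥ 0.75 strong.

moderate negative

r = -0.571 < 0 so the relationship is negative.
|r| = 0.571, which falls in the moderate range.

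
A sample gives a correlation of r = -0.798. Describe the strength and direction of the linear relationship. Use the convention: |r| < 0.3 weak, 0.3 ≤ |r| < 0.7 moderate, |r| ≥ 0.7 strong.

strong negative

r = -0.798 < 0 so the relationship is negative.
|r| = 0.798, which falls in the strong range.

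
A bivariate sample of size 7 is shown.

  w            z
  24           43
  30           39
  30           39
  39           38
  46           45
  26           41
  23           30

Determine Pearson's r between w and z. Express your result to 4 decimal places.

0.4766

n = 7, Σw = 218, Σz = 275, Σw² = 7218, Σz² = 10941, Σwz = 8680
nΣwz − ΣwΣz = 60760 − 59950 = 810
nΣw² − (Σw)² = 50526 − 47524 = 3002; nΣz² − (Σz)² = 76587 − 75625 = 962
r = 810 / √(3002 × 962) = 810 / 1699.3893 ≈ 0.4766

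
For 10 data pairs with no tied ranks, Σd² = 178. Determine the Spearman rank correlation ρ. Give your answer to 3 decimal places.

-0.079

ρ = 1 − 6Σd² / [n(n²−1)] = 1 − 6×178 / (10×99)
  = 1 − 1068/990 = 1 − 1.0788 ≈ -0.079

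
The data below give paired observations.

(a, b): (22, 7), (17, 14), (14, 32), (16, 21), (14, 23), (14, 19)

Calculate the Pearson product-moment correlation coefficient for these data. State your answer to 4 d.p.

n = 6, Σa = 97, Σb = 116, Σa² = 1617, Σb² = 2600, Σab = 1764
nΣab − ΣaΣb = 10584 − 11252 = -668
nΣa² − (Σa)² = 9702 − 9409 = 293; nΣb² − (Σb)² = 15600 − 13456 = 2144
r = -668 / √(293 × 2144) = -668 / 792.5856 ≈ -0.8428

-0.8428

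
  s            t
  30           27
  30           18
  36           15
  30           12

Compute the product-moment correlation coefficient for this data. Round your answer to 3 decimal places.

-0.309

n = 4, Σs = 126, Σt = 72, Σs² = 3996, Σt² = 1422, Σst = 2250
nΣst − ΣsΣt = 9000 − 9072 = -72
nΣs² − (Σs)² = 15984 − 15876 = 108; nΣt² − (Σt)² = 5688 − 5184 = 504
r = -72 / √(108 × 504) = -72 / 233.3067 ≈ -0.309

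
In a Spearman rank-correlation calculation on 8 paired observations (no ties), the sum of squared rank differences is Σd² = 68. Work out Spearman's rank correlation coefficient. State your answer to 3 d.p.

ρ = 1 − 6Σd² / [n(n²−1)] = 1 − 6×68 / (8×63)
  = 1 − 408/504 = 1 − 0.8095 ≈ 0.190

0.190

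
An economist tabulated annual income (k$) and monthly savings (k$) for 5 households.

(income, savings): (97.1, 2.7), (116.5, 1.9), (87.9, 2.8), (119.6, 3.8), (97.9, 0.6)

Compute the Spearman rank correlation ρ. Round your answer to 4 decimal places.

0.1000

Rank income: 2, 4, 1, 5, 3
Rank savings: 3, 2, 4, 5, 1
d = rank(income) − rank(savings): -1, 2, -3, 0, 2; Σd² = 18
ρ = 1 − 6Σd² / [n(n²−1)] = 1 − 6×18 / (5×24) = 1 − 108/120 ≈ 0.1000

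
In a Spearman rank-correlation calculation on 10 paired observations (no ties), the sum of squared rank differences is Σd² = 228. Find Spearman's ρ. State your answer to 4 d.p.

-0.3818

ρ = 1 − 6Σd² / [n(n²−1)] = 1 − 6×228 / (10×99)
  = 1 − 1368/990 = 1 − 1.38182 ≈ -0.3818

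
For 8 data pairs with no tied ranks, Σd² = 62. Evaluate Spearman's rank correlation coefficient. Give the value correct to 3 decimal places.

ρ = 1 − 6Σd² / [n(n²−1)] = 1 − 6×62 / (8×63)
  = 1 − 372/504 = 1 − 0.7381 ≈ 0.262

0.262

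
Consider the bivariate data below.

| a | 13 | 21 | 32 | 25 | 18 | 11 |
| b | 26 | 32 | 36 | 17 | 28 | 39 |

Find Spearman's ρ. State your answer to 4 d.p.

Rank a: 2, 4, 6, 5, 3, 1
Rank b: 2, 4, 5, 1, 3, 6
d = rank(a) − rank(b): 0, 0, 1, 4, 0, -5; Σd² = 42
ρ = 1 − 6Σd² / [n(n²−1)] = 1 − 6×42 / (6×35) = 1 − 252/210 ≈ -0.2000

-0.2000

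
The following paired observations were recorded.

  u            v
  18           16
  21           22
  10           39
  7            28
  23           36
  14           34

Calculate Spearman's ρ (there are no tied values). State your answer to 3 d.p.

Rank u: 4, 5, 2, 1, 6, 3
Rank v: 1, 2, 6, 3, 5, 4
d = rank(u) − rank(v): 3, 3, -4, -2, 1, -1; Σd² = 40
ρ = 1 − 6Σd² / [n(n²−1)] = 1 − 6×40 / (6×35) = 1 − 240/210 ≈ -0.143

-0.143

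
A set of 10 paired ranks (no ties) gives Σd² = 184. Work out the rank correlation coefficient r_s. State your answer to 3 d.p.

-0.115

ρ = 1 − 6Σd² / [n(n²−1)] = 1 − 6×184 / (10×99)
  = 1 − 1104/990 = 1 − 1.1152 ≈ -0.115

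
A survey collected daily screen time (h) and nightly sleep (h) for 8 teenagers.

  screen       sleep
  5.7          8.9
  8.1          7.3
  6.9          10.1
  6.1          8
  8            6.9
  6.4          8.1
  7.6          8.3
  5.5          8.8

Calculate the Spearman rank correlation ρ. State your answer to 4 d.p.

-0.5714

Rank screen: 2, 8, 5, 3, 7, 4, 6, 1
Rank sleep: 7, 2, 8, 3, 1, 4, 5, 6
d = rank(screen) − rank(sleep): -5, 6, -3, 0, 6, 0, 1, -5; Σd² = 132
ρ = 1 − 6Σd² / [n(n²−1)] = 1 − 6×132 / (8×63) = 1 − 792/504 ≈ -0.5714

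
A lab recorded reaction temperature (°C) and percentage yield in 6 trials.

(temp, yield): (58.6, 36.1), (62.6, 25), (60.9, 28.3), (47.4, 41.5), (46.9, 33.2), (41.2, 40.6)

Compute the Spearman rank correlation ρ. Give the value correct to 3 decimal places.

-0.714

Rank temp: 4, 6, 5, 3, 2, 1
Rank yield: 4, 1, 2, 6, 3, 5
d = rank(temp) − rank(yield): 0, 5, 3, -3, -1, -4; Σd² = 60
ρ = 1 − 6Σd² / [n(n²−1)] = 1 − 6×60 / (6×35) = 1 − 360/210 ≈ -0.714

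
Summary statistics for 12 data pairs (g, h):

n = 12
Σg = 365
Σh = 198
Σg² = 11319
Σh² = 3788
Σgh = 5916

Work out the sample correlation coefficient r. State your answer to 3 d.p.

-0.317

r = (nΣgh − ΣgΣh) / √[(nΣg² − (Σg)²)(nΣh² − (Σh)²)]
Numerator: 12×5916 − 365×198 = -1278
Denominator: √[(135828 − 133225)(45456 − 39204)] = √[2603 × 6252] = 4034.0992
r = -1278 / 4034.0992 ≈ -0.317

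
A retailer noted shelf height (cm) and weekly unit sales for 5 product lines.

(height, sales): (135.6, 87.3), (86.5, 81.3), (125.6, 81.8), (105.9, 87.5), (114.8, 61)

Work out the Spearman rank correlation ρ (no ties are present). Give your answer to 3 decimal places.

0.200

Rank height: 5, 1, 4, 2, 3
Rank sales: 4, 2, 3, 5, 1
d = rank(height) − rank(sales): 1, -1, 1, -3, 2; Σd² = 16
ρ = 1 − 6Σd² / [n(n²−1)] = 1 − 6×16 / (5×24) = 1 − 96/120 ≈ 0.200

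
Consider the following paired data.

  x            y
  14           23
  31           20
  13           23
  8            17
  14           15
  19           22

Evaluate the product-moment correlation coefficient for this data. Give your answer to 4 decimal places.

0.1887

n = 6, Σx = 99, Σy = 120, Σx² = 1947, Σy² = 2456, Σxy = 2005
nΣxy − ΣxΣy = 12030 − 11880 = 150
nΣx² − (Σx)² = 11682 − 9801 = 1881; nΣy² − (Σy)² = 14736 − 14400 = 336
r = 150 / √(1881 × 336) = 150 / 794.9943 ≈ 0.1887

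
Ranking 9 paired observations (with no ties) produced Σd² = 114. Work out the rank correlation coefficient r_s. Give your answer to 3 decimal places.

ρ = 1 − 6Σd² / [n(n²−1)] = 1 − 6×114 / (9×80)
  = 1 − 684/720 = 1 − 0.9500 ≈ 0.050

0.050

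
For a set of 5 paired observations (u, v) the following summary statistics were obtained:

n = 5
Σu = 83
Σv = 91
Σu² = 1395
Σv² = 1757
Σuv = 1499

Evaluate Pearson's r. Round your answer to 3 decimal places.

-0.279

r = (nΣuv − ΣuΣv) / √[(nΣu² − (Σu)²)(nΣv² − (Σv)²)]
Numerator: 5×1499 − 83×91 = -58
Denominator: √[(6975 − 6889)(8785 − 8281)] = √[86 × 504] = 208.1922
r = -58 / 208.1922 ≈ -0.279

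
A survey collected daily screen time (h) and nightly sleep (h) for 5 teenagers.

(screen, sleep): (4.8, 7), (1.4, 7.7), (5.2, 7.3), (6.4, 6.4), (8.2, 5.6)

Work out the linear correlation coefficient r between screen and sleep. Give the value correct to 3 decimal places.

-0.922

n = 5, Σx = 26, Σy = 34, Σx² = 160.24, Σy² = 233.9, Σxy = 169.22
nΣxy − ΣxΣy = 846.1 − 884 = -37.9
nΣx² − (Σx)² = 801.2 − 676 = 125.2; nΣy² − (Σy)² = 1169.5 − 1156 = 13.5
r = -37.9 / √(125.2 × 13.5) = -37.9 / 41.1120 ≈ -0.922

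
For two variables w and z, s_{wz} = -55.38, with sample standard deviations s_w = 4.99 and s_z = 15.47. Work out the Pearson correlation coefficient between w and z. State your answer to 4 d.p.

r = Cov(w,z) / (s_w · s_z) = -55.38 / (4.99 × 15.47)
  = -55.38 / 77.1953 ≈ -0.7174

-0.7174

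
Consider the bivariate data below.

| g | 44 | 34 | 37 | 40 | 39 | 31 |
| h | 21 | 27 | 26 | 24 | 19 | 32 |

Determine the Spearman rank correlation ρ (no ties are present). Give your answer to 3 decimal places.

Rank g: 6, 2, 3, 5, 4, 1
Rank h: 2, 5, 4, 3, 1, 6
d = rank(g) − rank(h): 4, -3, -1, 2, 3, -5; Σd² = 64
ρ = 1 − 6Σd² / [n(n²−1)] = 1 − 6×64 / (6×35) = 1 − 384/210 ≈ -0.829

-0.829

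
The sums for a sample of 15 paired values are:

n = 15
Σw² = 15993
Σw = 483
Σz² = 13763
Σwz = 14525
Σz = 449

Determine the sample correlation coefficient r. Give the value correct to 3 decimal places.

0.178

r = (nΣwz − ΣwΣz) / √[(nΣw² − (Σw)²)(nΣz² − (Σz)²)]
Numerator: 15×14525 − 483×449 = 1008
Denominator: √[(239895 − 233289)(206445 − 201601)] = √[6606 × 4844] = 5656.8069
r = 1008 / 5656.8069 ≈ 0.178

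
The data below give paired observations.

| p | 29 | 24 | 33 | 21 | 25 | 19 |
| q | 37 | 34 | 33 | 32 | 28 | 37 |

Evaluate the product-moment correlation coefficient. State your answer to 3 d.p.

n = 6, Σp = 151, Σq = 201, Σp² = 3933, Σq² = 6791, Σpq = 5053
nΣpq − ΣpΣq = 30318 − 30351 = -33
nΣp² − (Σp)² = 23598 − 22801 = 797; nΣq² − (Σq)² = 40746 − 40401 = 345
r = -33 / √(797 × 345) = -33 / 524.3711 ≈ -0.063

-0.063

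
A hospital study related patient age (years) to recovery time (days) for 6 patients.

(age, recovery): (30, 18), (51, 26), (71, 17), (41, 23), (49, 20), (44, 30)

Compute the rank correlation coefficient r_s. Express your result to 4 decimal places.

Rank age: 1, 5, 6, 2, 4, 3
Rank recovery: 2, 5, 1, 4, 3, 6
d = rank(age) − rank(recovery): -1, 0, 5, -2, 1, -3; Σd² = 40
ρ = 1 − 6Σd² / [n(n²−1)] = 1 − 6×40 / (6×35) = 1 − 240/210 ≈ -0.1429

-0.1429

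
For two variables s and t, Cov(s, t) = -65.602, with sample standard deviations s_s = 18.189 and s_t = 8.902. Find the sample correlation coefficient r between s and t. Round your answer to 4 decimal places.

-0.4052

r = Cov(s,t) / (s_s · s_t) = -65.602 / (18.189 × 8.902)
  = -65.602 / 161.9185 ≈ -0.4052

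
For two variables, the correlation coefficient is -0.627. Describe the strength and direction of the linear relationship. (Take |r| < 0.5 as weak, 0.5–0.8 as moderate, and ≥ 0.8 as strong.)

moderate negative

r = -0.627 < 0 so the relationship is negative.
|r| = 0.627, which falls in the moderate range.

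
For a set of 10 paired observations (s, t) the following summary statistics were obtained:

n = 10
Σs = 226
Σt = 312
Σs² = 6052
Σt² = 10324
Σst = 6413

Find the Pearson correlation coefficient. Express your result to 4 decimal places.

-0.8553

r = (nΣst − ΣsΣt) / √[(nΣs² − (Σs)²)(nΣt² − (Σt)²)]
Numerator: 10×6413 − 226×312 = -6382
Denominator: √[(60520 − 51076)(103240 − 97344)] = √[9444 × 5896] = 7462.0255
r = -6382 / 7462.0255 ≈ -0.8553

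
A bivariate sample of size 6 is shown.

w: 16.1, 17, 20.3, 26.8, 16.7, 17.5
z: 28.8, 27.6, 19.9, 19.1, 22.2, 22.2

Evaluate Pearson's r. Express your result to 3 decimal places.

n = 6, Σw = 114.4, Σz = 139.8, Σw² = 2263.68, Σz² = 3337.7, Σwz = 2607.97
nΣwz − ΣwΣz = 15647.82 − 15993.12 = -345.3
nΣw² − (Σw)² = 13582.08 − 13087.36 = 494.72; nΣz² − (Σz)² = 20026.2 − 19544.04 = 482.16
r = -345.3 / √(494.72 × 482.16) = -345.3 / 488.3996 ≈ -0.707

-0.707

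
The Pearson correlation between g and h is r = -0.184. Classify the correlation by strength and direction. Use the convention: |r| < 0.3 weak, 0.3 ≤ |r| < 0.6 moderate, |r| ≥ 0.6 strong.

r = -0.184 < 0 so the relationship is negative.
|r| = 0.184, which falls in the weak range.

weak negative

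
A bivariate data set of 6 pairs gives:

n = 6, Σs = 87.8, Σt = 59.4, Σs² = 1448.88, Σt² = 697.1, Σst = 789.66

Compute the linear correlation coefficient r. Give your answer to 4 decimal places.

-0.5948

r = (nΣst − ΣsΣt) / √[(nΣs² − (Σs)²)(nΣt² − (Σt)²)]
Numerator: 6×789.66 − 87.8×59.4 = -477.36
Denominator: √[(8693.28 − 7708.84)(4182.6 − 3528.36)] = √[984.44 × 654.24] = 802.5335
r = -477.36 / 802.5335 ≈ -0.5948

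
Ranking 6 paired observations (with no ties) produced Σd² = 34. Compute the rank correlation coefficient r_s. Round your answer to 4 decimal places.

0.0286

ρ = 1 − 6Σd² / [n(n²−1)] = 1 − 6×34 / (6×35)
  = 1 − 204/210 = 1 − 0.97143 ≈ 0.0286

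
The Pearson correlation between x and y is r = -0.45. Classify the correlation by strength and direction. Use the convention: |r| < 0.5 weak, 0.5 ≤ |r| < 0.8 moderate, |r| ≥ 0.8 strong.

r = -0.45 < 0 so the relationship is negative.
|r| = 0.45, which falls in the weak range.

weak negative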